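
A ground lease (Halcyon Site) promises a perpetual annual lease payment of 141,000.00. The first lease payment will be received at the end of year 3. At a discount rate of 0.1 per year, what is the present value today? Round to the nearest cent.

Value at end of year 2: C / r = 141,000.00 / 0.1 = 1,410,000.0000
Discount to today: PV = 1,410,000.0000 / (1 + 0.1)^2 = 1,410,000.0000 / 1.210000 = 1,165,289.26

1165289.26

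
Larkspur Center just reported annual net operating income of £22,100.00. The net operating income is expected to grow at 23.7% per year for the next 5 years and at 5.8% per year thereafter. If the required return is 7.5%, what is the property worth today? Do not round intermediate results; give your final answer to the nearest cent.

£2946521.04

D_1 = 27337.70000
D_2 = 33816.73490
D_3 = 41831.30107
D_4 = 51745.31943
D_5 = 64008.96013
Terminal value at year 5: TV = D_5×(1+g_2)/(r−g_2) = 67721.47982/0.017 = 3983616.45979
P_0 = D_1/(1+r)^1 + D_2/(1+r)^2 + D_3/(1+r)^3 + D_4/(1+r)^4 + D_5/(1+r)^5 + TV/(1+r)^5
    = 25430.41860 + 29262.72355 + 33672.54793 + 38746.92260 + 44585.99373 + 2774822.43304 = 2946521.03945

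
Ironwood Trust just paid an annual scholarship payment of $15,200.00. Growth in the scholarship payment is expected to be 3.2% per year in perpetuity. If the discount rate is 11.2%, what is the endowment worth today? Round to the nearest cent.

$196080.00

D₁ = D₀ × (1 + g) = $15,200.00 × 1.032 = $15,686.4000
Growing perpetuity: P = D₁ / (r − g) = $15,686.4000 / (0.112 − 0.032) = $196,080.00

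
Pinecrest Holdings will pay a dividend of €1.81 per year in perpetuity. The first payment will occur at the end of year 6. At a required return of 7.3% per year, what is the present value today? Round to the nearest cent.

Value at end of year 5: C / r = €1.81 / 0.073 = €24.7945
Discount to today: PV = €24.7945 / (1 + 0.073)^5 = €24.7945 / 1.422324 = €17.43

€17.43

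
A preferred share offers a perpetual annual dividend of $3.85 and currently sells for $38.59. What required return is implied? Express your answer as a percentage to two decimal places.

P = C/r ⇒ r = C/P = $3.85/$38.59 = 0.099767

9.98%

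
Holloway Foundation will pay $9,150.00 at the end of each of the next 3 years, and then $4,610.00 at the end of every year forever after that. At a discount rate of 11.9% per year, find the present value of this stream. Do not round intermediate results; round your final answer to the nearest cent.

PV of 3-year annuity: $9,150.00 × [1 − (1+0.119)^−3] / 0.119 = 22014.57616
Perpetuity value at year 3: $4,610.00 / 0.119 = 38739.49580
PV of perpetuity: 38739.49580 / (1+0.119)^3 = 27647.99896
Total PV = 22014.57616 + 27647.99896 = 49662.57512

$49662.58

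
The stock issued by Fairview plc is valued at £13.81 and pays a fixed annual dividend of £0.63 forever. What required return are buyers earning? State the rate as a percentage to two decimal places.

4.56%

P = C/r ⇒ r = C/P = £0.63/£13.81 = 0.045619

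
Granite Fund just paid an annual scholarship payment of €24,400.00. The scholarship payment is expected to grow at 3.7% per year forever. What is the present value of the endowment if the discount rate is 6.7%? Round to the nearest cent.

€843426.67

D₁ = D₀ × (1 + g) = €24,400.00 × 1.037 = €25,302.8000
Growing perpetuity: P = D₁ / (r − g) = €25,302.8000 / (0.067 − 0.037) = €843,426.67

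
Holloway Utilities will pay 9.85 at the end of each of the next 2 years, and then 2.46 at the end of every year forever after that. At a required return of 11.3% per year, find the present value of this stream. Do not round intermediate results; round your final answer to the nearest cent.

34.38

PV of 2-year annuity: 9.85 × [1 − (1+0.113)^−2] / 0.113 = 16.80140
Perpetuity value at year 2: 2.46 / 0.113 = 21.76991
PV of perpetuity: 21.76991 / (1+0.113)^2 = 17.57383
Total PV = 16.80140 + 17.57383 = 34.37522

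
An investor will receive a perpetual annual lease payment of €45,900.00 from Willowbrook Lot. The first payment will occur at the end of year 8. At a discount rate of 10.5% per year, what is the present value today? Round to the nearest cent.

Value at end of year 7: C / r = €45,900.00 / 0.105 = €437,142.8571
Discount to today: PV = €437,142.8571 / (1 + 0.105)^7 = €437,142.8571 / 2.011574 = €217,313.87

€217313.87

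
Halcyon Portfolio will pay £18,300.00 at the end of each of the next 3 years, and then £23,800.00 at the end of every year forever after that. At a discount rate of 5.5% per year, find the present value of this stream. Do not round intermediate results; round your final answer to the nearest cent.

£417888.64

PV of 3-year annuity: £18,300.00 × [1 − (1+0.055)^−3] / 0.055 = 49372.18083
Perpetuity value at year 3: £23,800.00 / 0.055 = 432727.27273
PV of perpetuity: 432727.27273 / (1+0.055)^3 = 368516.45832
Total PV = 49372.18083 + 368516.45832 = 417888.63915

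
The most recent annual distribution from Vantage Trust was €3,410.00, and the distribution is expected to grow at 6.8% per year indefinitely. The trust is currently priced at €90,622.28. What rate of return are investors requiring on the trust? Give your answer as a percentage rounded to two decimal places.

10.82%

D₁ = €3,410.00 × 1.068 = €3,641.8800
P = D₁/(r − g) ⇒ r = D₁/P + g = €3,641.8800/€90,622.28 + 0.068 = 0.040187 + 0.068 = 0.108187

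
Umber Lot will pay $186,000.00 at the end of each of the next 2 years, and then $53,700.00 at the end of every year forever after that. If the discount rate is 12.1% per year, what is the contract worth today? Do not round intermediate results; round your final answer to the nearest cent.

$667101.94

PV of 2-year annuity: $186,000.00 × [1 − (1+0.121)^−2] / 0.121 = 313936.91595
Perpetuity value at year 2: $53,700.00 / 0.121 = 443801.65289
PV of perpetuity: 443801.65289 / (1+0.121)^2 = 353165.02716
Total PV = 313936.91595 + 353165.02716 = 667101.94311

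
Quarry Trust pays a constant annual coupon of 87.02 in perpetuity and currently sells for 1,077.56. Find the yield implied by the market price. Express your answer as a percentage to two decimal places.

P = C/r ⇒ r = C/P = 87.02/1,077.56 = 0.080757

8.08%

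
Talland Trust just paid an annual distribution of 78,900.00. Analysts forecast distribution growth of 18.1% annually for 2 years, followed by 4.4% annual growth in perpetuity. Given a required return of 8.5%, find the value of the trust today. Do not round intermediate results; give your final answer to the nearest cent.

2559673.14

D_1 = 93180.90000
D_2 = 110046.64290
Terminal value at year 2: TV = D_2×(1+g_2)/(r−g_2) = 114888.69519/0.041 = 2802163.29726
P_0 = D_1/(1+r)^1 + D_2/(1+r)^2 + TV/(1+r)^2
    = 85881.01382 + 93479.70261 + 2380312.42733 = 2559673.14376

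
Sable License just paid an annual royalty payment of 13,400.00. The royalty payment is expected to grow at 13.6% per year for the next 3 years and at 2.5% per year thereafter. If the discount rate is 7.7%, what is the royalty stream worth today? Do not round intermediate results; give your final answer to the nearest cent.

354732.91

D_1 = 15222.40000
D_2 = 17292.64640
D_3 = 19644.44631
Terminal value at year 3: TV = D_3×(1+g_2)/(r−g_2) = 20135.55747/0.052 = 387222.25900
P_0 = D_1/(1+r)^1 + D_2/(1+r)^2 + D_3/(1+r)^3 + TV/(1+r)^3
    = 14134.07614 + 14908.36629 + 15725.07345 + 309965.39007 = 354732.90595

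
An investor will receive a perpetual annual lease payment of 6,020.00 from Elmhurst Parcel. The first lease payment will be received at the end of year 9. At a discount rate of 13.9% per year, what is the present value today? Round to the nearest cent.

Value at end of year 8: C / r = 6,020.00 / 0.139 = 43,309.3525
Discount to today: PV = 43,309.3525 / (1 + 0.139)^8 = 43,309.3525 / 2.832630 = 15,289.45

15289.45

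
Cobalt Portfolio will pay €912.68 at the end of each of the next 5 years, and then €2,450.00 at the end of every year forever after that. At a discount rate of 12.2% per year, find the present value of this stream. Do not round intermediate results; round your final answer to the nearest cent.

€14567.62

PV of 5-year annuity: €912.68 × [1 − (1+0.122)^−5] / 0.122 = 3273.77139
Perpetuity value at year 5: €2,450.00 / 0.122 = 20081.96721
PV of perpetuity: 20081.96721 / (1+0.122)^5 = 11293.84880
Total PV = 3273.77139 + 11293.84880 = 14567.62019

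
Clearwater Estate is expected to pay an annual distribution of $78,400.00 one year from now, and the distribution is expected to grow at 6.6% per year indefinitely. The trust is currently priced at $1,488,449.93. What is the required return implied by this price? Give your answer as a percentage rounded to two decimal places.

11.87%

P = D₁/(r − g) ⇒ r = D₁/P + g = $78,400.0000/$1,488,449.93 + 0.066 = 0.052672 + 0.066 = 0.118672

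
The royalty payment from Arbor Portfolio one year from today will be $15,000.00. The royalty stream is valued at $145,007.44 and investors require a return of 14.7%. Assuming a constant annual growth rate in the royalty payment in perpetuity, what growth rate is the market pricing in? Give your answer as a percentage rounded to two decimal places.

P = D₁/(r−g) ⇒ g = r − D₁/P = 0.147 − $15,000.00/$145,007.44 = 0.043557

4.36%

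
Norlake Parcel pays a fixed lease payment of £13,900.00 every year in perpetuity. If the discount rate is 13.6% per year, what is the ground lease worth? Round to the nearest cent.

£102205.88

Level perpetuity: PV = C / r = £13,900.00 / 0.136 = £102,205.88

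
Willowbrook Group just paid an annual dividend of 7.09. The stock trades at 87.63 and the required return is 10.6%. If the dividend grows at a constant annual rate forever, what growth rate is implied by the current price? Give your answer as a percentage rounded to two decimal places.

2.32%

P = D₀(1+g)/(r−g) ⇒ P(r−g) = D₀(1+g) ⇒ g(P+D₀) = P·r − D₀
g = (P·r − D₀)/(P + D₀) = (87.63×0.106 − 7.09) / (87.63 + 7.09) = 0.023213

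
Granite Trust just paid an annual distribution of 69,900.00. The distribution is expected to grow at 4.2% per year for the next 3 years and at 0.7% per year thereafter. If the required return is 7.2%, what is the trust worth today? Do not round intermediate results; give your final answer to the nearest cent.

D_1 = 72835.80000
D_2 = 75894.90360
D_3 = 79082.48955
Terminal value at year 3: TV = D_3×(1+g_2)/(r−g_2) = 79636.06698/0.065 = 1225170.26120
P_0 = D_1/(1+r)^1 + D_2/(1+r)^2 + D_3/(1+r)^3 + TV/(1+r)^3
    = 67943.84328 + 66042.42976 + 64194.22743 + 994516.72347 = 1192697.22395

1192697.22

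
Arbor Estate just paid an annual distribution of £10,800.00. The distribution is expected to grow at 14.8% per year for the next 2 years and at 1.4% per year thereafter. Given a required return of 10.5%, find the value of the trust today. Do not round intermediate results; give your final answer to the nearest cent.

D_1 = 12398.40000
D_2 = 14233.36320
Terminal value at year 2: TV = D_2×(1+g_2)/(r−g_2) = 14432.63028/0.091 = 158600.33280
P_0 = D_1/(1+r)^1 + D_2/(1+r)^2 + TV/(1+r)^2
    = 11220.27149 + 11656.89744 + 129891.14293 = 152768.31187

£152768.31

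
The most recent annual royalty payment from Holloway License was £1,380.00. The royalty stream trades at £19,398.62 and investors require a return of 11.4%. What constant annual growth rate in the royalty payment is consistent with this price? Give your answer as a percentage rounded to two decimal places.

P = D₀(1+g)/(r−g) ⇒ P(r−g) = D₀(1+g) ⇒ g(P+D₀) = P·r − D₀
g = (P·r − D₀)/(P + D₀) = (£19,398.62×0.114 − £1,380.00) / (£19,398.62 + £1,380.00) = 0.040014

4.00%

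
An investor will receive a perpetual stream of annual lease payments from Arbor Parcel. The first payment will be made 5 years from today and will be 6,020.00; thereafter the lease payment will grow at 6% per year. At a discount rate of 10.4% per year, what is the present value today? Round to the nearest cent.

92101.67

Value at end of year 4: C₁ / (r − g) = 6,020.00 / (0.104 − 0.06) = 136,818.1818
Discount to today: PV = 136,818.1818 / (1 + 0.104)^4 = 136,818.1818 / 1.485512 = 92,101.67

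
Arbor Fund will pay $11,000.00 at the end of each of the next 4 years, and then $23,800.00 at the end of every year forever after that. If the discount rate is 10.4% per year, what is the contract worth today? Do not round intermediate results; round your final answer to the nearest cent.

$188620.72

PV of 4-year annuity: $11,000.00 × [1 − (1+0.104)^−4] / 0.104 = 34568.72932
Perpetuity value at year 4: $23,800.00 / 0.104 = 228846.15385
PV of perpetuity: 228846.15385 / (1+0.104)^4 = 154051.99404
Total PV = 34568.72932 + 154051.99404 = 188620.72336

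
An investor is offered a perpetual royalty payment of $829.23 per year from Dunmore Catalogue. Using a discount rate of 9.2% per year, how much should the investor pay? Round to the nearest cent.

$9013.37

Level perpetuity: PV = C / r = $829.23 / 0.092 = $9,013.37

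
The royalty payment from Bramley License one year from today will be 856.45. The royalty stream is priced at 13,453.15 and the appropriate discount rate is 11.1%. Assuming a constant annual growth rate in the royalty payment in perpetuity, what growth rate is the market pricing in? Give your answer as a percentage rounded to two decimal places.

P = D₁/(r−g) ⇒ g = r − D₁/P = 0.111 − 856.45/13,453.15 = 0.047338

4.73%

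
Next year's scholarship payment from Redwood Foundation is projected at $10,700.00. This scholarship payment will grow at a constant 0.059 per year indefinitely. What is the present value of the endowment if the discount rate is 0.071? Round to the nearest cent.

$891666.67

Growing perpetuity: P = D₁ / (r − g) = $10,700.0000 / (0.071 − 0.059) = $891,666.67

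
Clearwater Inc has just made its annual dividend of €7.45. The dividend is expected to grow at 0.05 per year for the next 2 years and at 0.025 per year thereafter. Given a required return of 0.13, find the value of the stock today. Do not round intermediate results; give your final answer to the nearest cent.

D_1 = 7.82250
D_2 = 8.21363
Terminal value at year 2: TV = D_2×(1+g_2)/(r−g_2) = 8.41897/0.105 = 80.18063
P_0 = D_1/(1+r)^1 + D_2/(1+r)^2 + TV/(1+r)^2
    = 6.92257 + 6.43247 + 62.79319 = 76.14823

€76.15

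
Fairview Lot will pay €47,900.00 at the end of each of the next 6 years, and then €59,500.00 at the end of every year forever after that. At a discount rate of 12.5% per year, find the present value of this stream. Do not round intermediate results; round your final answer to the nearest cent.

PV of 6-year annuity: €47,900.00 × [1 − (1+0.125)^−6] / 0.125 = 194178.86539
Perpetuity value at year 6: €59,500.00 / 0.125 = 476000.00000
PV of perpetuity: 476000.00000 / (1+0.125)^6 = 234796.60771
Total PV = 194178.86539 + 234796.60771 = 428975.47310

€428975.47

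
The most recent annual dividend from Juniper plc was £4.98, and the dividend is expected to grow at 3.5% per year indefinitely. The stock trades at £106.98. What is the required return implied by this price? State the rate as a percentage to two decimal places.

D₁ = £4.98 × 1.035 = £5.1543
P = D₁/(r − g) ⇒ r = D₁/P + g = £5.1543/£106.98 + 0.035 = 0.048180 + 0.035 = 0.083180

8.32%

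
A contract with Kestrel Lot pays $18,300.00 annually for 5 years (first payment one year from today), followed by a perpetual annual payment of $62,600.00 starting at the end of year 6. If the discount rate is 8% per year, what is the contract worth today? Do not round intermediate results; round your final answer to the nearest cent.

PV of 5-year annuity: $18,300.00 × [1 − (1+0.08)^−5] / 0.08 = 73066.59368
Perpetuity value at year 5: $62,600.00 / 0.08 = 782500.00000
PV of perpetuity: 782500.00000 / (1+0.08)^5 = 532556.35168
Total PV = 73066.59368 + 532556.35168 = 605622.94536

$605622.95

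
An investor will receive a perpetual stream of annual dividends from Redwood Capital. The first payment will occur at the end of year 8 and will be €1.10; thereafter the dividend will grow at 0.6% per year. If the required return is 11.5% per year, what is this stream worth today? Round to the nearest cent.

Value at end of year 7: C₁ / (r − g) = €1.10 / (0.115 − 0.006) = €10.0917
Discount to today: PV = €10.0917 / (1 + 0.115)^7 = €10.0917 / 2.142516 = €4.71

€4.71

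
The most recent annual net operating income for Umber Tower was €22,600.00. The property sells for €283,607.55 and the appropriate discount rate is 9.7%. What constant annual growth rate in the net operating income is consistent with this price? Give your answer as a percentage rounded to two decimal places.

1.60%

P = D₀(1+g)/(r−g) ⇒ P(r−g) = D₀(1+g) ⇒ g(P+D₀) = P·r − D₀
g = (P·r − D₀)/(P + D₀) = (€283,607.55×0.097 − €22,600.00) / (€283,607.55 + €22,600.00) = 0.016035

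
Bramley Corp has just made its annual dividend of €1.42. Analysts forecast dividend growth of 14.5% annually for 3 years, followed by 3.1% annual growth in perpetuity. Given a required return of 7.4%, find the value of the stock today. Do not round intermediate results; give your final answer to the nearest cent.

D_1 = 1.62590
D_2 = 1.86166
D_3 = 2.13160
Terminal value at year 3: TV = D_3×(1+g_2)/(r−g_2) = 2.19768/0.043 = 51.10872
P_0 = D_1/(1+r)^1 + D_2/(1+r)^2 + D_3/(1+r)^3 + TV/(1+r)^3
    = 1.51387 + 1.61395 + 1.72065 + 41.25553 = 46.10400

€46.10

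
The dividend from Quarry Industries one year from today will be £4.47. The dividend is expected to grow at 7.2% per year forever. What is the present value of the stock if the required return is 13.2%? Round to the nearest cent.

Growing perpetuity: P = D₁ / (r − g) = £4.4700 / (0.132 − 0.072) = £74.50

£74.50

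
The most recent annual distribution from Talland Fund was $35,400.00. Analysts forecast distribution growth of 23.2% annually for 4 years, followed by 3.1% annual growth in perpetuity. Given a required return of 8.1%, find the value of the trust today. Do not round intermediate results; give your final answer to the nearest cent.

D_1 = 43612.80000
D_2 = 53730.96960
D_3 = 66196.55455
D_4 = 81554.15520
Terminal value at year 4: TV = D_4×(1+g_2)/(r−g_2) = 84082.33401/0.05 = 1681646.68027
P_0 = D_1/(1+r)^1 + D_2/(1+r)^2 + D_3/(1+r)^3 + D_4/(1+r)^4 + TV/(1+r)^4
    = 40344.86586 + 45980.45767 + 52403.25981 + 59723.23412 + 1231493.08759 = 1429944.90506

$1429944.91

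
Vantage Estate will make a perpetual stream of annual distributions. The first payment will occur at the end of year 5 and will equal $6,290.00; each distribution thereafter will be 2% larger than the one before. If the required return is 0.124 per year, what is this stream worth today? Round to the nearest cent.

$37892.40

Value at end of year 4: C₁ / (r − g) = $6,290.00 / (0.124 − 0.02) = $60,480.7692
Discount to today: PV = $60,480.7692 / (1 + 0.124)^4 = $60,480.7692 / 1.596119 = $37,892.40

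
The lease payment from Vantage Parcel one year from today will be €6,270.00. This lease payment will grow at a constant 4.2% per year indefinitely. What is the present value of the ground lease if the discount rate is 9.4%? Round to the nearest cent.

Growing perpetuity: P = D₁ / (r − g) = €6,270.0000 / (0.094 − 0.042) = €120,576.92

€120576.92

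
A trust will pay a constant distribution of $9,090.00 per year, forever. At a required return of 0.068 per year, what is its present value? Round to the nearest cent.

Level perpetuity: PV = C / r = $9,090.00 / 0.068 = $133,676.47

$133676.47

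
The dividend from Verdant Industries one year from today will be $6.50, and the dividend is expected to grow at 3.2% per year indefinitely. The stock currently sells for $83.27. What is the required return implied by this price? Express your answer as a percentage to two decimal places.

11.01%

P = D₁/(r − g) ⇒ r = D₁/P + g = $6.5000/$83.27 + 0.032 = 0.078059 + 0.032 = 0.110059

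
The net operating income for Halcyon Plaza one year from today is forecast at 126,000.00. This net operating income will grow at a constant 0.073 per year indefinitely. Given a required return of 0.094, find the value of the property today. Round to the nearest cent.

6000000.00

Growing perpetuity: P = D₁ / (r − g) = 126,000.0000 / (0.094 − 0.073) = 6,000,000.00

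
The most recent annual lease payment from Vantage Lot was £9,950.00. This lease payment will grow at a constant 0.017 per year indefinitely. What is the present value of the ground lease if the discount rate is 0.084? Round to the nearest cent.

D₁ = D₀ × (1 + g) = £9,950.00 × 1.017 = £10,119.1500
Growing perpetuity: P = D₁ / (r − g) = £10,119.1500 / (0.084 − 0.017) = £151,032.09

£151032.09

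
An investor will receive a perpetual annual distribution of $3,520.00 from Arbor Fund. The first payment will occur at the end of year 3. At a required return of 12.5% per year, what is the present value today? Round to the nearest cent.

$22249.88

Value at end of year 2: C / r = $3,520.00 / 0.125 = $28,160.0000
Discount to today: PV = $28,160.0000 / (1 + 0.125)^2 = $28,160.0000 / 1.265625 = $22,249.88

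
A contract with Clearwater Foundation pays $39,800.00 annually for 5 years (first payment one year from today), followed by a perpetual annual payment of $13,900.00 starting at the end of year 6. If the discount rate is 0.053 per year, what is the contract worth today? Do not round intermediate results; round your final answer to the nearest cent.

$373473.75

PV of 5-year annuity: $39,800.00 × [1 − (1+0.053)^−5] / 0.053 = 170893.50920
Perpetuity value at year 5: $13,900.00 / 0.053 = 262264.15094
PV of perpetuity: 262264.15094 / (1+0.053)^5 = 202580.23693
Total PV = 170893.50920 + 202580.23693 = 373473.74612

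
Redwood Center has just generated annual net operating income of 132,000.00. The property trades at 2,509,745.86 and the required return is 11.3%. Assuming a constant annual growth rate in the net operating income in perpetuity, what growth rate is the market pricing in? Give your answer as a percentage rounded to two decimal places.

P = D₀(1+g)/(r−g) ⇒ P(r−g) = D₀(1+g) ⇒ g(P+D₀) = P·r − D₀
g = (P·r − D₀)/(P + D₀) = (2,509,745.86×0.113 − 132,000.00) / (2,509,745.86 + 132,000.00) = 0.057387

5.74%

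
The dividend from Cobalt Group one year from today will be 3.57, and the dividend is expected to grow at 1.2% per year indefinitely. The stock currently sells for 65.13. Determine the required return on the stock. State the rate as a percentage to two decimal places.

6.68%

P = D₁/(r − g) ⇒ r = D₁/P + g = 3.5700/65.13 + 0.012 = 0.054813 + 0.012 = 0.066813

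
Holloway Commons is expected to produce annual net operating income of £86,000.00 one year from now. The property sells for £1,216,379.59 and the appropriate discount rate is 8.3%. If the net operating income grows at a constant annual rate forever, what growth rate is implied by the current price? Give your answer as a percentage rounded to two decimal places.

P = D₁/(r−g) ⇒ g = r − D₁/P = 0.083 − £86,000.00/£1,216,379.59 = 0.012298

1.23%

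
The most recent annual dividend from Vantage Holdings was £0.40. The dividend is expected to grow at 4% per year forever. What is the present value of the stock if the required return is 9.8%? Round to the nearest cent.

D₁ = D₀ × (1 + g) = £0.40 × 1.04 = £0.4160
Growing perpetuity: P = D₁ / (r − g) = £0.4160 / (0.098 − 0.04) = £7.17

£7.17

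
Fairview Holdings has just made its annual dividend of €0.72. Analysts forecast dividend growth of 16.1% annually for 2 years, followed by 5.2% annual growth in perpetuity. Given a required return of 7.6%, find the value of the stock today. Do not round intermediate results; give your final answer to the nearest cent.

€38.36

D_1 = 0.83592
D_2 = 0.97050
Terminal value at year 2: TV = D_2×(1+g_2)/(r−g_2) = 1.02097/0.024 = 42.54039
P_0 = D_1/(1+r)^1 + D_2/(1+r)^2 + TV/(1+r)^2
    = 0.77688 + 0.83825 + 36.74319 = 38.35832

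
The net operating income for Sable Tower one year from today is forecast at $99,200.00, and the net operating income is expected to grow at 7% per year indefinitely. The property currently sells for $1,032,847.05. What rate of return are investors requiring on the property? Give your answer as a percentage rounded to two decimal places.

P = D₁/(r − g) ⇒ r = D₁/P + g = $99,200.0000/$1,032,847.05 + 0.07 = 0.096045 + 0.07 = 0.166045

16.60%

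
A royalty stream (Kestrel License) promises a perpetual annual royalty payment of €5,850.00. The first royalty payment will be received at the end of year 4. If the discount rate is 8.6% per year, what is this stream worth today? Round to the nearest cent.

Value at end of year 3: C / r = €5,850.00 / 0.086 = €68,023.2558
Discount to today: PV = €68,023.2558 / (1 + 0.086)^3 = €68,023.2558 / 1.280824 = €53,108.98

€53108.98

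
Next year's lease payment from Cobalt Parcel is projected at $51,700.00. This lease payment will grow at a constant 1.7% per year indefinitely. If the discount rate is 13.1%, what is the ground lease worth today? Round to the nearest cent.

$453508.77

Growing perpetuity: P = D₁ / (r − g) = $51,700.0000 / (0.131 − 0.017) = $453,508.77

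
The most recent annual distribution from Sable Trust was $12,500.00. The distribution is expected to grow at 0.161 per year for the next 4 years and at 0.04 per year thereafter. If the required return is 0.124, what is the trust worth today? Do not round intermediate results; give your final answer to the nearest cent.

$230420.74

D_1 = 14512.50000
D_2 = 16849.01250
D_3 = 19561.70351
D_4 = 22711.13778
Terminal value at year 4: TV = D_4×(1+g_2)/(r−g_2) = 23619.58329/0.084 = 281185.51535
P_0 = D_1/(1+r)^1 + D_2/(1+r)^2 + D_3/(1+r)^3 + D_4/(1+r)^4 + TV/(1+r)^4
    = 12911.47687 + 13336.49879 + 13775.51165 + 14228.97601 + 176168.27436 = 230420.73768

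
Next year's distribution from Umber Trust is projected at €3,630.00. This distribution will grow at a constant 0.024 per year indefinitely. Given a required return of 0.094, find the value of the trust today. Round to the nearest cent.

Growing perpetuity: P = D₁ / (r − g) = €3,630.0000 / (0.094 − 0.024) = €51,857.14

€51857.14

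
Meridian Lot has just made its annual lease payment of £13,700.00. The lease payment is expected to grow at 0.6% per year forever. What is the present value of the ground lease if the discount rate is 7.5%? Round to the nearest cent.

D₁ = D₀ × (1 + g) = £13,700.00 × 1.006 = £13,782.2000
Growing perpetuity: P = D₁ / (r − g) = £13,782.2000 / (0.075 − 0.006) = £199,742.03

£199742.03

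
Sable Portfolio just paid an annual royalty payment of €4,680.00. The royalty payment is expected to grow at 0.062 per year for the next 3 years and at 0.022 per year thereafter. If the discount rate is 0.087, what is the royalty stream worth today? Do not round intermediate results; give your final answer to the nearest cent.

€82026.81

D_1 = 4970.16000
D_2 = 5278.30992
D_3 = 5605.56514
Terminal value at year 3: TV = D_3×(1+g_2)/(r−g_2) = 5728.88757/0.065 = 88136.73182
P_0 = D_1/(1+r)^1 + D_2/(1+r)^2 + D_3/(1+r)^3 + TV/(1+r)^3
    = 4572.36431 + 4467.20413 + 4364.46255 + 68622.78036 = 82026.81135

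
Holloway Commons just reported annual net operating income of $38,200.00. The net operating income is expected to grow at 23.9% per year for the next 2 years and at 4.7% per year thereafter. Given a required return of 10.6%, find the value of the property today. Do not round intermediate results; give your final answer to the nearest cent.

$941460.76

D_1 = 47329.80000
D_2 = 58641.62220
Terminal value at year 2: TV = D_2×(1+g_2)/(r−g_2) = 61397.77844/0.059 = 1040640.31260
P_0 = D_1/(1+r)^1 + D_2/(1+r)^2 + TV/(1+r)^2
    = 42793.67089 + 47939.74523 + 850727.34337 = 941460.75949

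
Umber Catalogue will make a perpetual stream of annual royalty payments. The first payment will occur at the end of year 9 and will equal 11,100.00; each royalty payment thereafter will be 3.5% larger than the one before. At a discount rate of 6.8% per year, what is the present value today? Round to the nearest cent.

198718.83

Value at end of year 8: C₁ / (r − g) = 11,100.00 / (0.068 − 0.035) = 336,363.6364
Discount to today: PV = 336,363.6364 / (1 + 0.068)^8 = 336,363.6364 / 1.692661 = 198,718.83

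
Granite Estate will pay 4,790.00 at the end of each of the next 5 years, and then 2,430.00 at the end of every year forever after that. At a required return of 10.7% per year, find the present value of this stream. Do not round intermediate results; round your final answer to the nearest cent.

PV of 5-year annuity: 4,790.00 × [1 − (1+0.107)^−5] / 0.107 = 17837.76407
Perpetuity value at year 5: 2,430.00 / 0.107 = 22710.28037
PV of perpetuity: 22710.28037 / (1+0.107)^5 = 13661.05977
Total PV = 17837.76407 + 13661.05977 = 31498.82384

31498.82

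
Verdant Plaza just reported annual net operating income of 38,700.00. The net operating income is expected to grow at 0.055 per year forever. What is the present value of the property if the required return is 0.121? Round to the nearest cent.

618613.64

D₁ = D₀ × (1 + g) = 38,700.00 × 1.055 = 40,828.5000
Growing perpetuity: P = D₁ / (r − g) = 40,828.5000 / (0.121 − 0.055) = 618,613.64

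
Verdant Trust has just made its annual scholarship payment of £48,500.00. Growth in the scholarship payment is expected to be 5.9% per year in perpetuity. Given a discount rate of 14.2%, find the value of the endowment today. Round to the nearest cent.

D₁ = D₀ × (1 + g) = £48,500.00 × 1.059 = £51,361.5000
Growing perpetuity: P = D₁ / (r − g) = £51,361.5000 / (0.142 − 0.059) = £618,813.25

£618813.25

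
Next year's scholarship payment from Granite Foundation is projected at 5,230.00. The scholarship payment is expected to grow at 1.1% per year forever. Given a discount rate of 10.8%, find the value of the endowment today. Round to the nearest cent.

Growing perpetuity: P = D₁ / (r − g) = 5,230.0000 / (0.108 − 0.011) = 53,917.53

53917.53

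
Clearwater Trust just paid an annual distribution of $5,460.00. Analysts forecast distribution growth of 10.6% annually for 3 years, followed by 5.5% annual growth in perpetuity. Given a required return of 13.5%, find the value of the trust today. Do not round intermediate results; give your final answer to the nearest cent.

D_1 = 6038.76000
D_2 = 6678.86856
D_3 = 7386.82863
Terminal value at year 3: TV = D_3×(1+g_2)/(r−g_2) = 7793.10420/0.08 = 97413.80252
P_0 = D_1/(1+r)^1 + D_2/(1+r)^2 + D_3/(1+r)^3 + TV/(1+r)^3
    = 5320.49339 + 5184.55127 + 5052.08256 + 66624.33875 = 82181.46597

$82181.47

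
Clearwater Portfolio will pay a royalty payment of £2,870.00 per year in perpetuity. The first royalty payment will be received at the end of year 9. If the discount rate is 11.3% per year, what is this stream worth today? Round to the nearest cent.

Value at end of year 8: C / r = £2,870.00 / 0.113 = £25,398.2301
Discount to today: PV = £25,398.2301 / (1 + 0.113)^8 = £25,398.2301 / 2.354840 = £10,785.55

£10785.55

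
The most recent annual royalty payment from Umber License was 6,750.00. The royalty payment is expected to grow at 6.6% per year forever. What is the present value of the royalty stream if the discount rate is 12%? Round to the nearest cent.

D₁ = D₀ × (1 + g) = 6,750.00 × 1.066 = 7,195.5000
Growing perpetuity: P = D₁ / (r − g) = 7,195.5000 / (0.12 − 0.066) = 133,250.00

133250.00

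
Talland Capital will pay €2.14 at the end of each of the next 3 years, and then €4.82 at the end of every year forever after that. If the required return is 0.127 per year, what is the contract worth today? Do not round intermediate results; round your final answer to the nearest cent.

PV of 3-year annuity: €2.14 × [1 − (1+0.127)^−3] / 0.127 = 5.07872
Perpetuity value at year 3: €4.82 / 0.127 = 37.95276
PV of perpetuity: 37.95276 / (1+0.127)^3 = 26.51378
Total PV = 5.07872 + 26.51378 = 31.59249

€31.59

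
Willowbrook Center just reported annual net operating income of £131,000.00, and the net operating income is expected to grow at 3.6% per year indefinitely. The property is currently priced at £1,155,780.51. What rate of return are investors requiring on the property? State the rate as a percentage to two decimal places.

15.34%

D₁ = £131,000.00 × 1.036 = £135,716.0000
P = D₁/(r − g) ⇒ r = D₁/P + g = £135,716.0000/£1,155,780.51 + 0.036 = 0.117424 + 0.036 = 0.153424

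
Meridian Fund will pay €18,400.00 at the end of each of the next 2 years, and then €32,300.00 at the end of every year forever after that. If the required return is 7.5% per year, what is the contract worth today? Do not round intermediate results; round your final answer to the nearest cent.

€405708.31

PV of 2-year annuity: €18,400.00 × [1 − (1+0.075)^−2] / 0.075 = 33038.39913
Perpetuity value at year 2: €32,300.00 / 0.075 = 430666.66667
PV of perpetuity: 430666.66667 / (1+0.075)^2 = 372669.91166
Total PV = 33038.39913 + 372669.91166 = 405708.31080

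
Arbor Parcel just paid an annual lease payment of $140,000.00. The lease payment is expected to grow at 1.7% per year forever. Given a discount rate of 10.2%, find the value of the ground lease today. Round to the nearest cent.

D₁ = D₀ × (1 + g) = $140,000.00 × 1.017 = $142,380.0000
Growing perpetuity: P = D₁ / (r − g) = $142,380.0000 / (0.102 − 0.017) = $1,675,058.82

$1675058.82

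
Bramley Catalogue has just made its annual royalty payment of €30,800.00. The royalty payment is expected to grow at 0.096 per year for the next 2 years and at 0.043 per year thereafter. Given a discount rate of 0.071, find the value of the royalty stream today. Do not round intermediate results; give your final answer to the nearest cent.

D_1 = 33756.80000
D_2 = 36997.45280
Terminal value at year 2: TV = D_2×(1+g_2)/(r−g_2) = 38588.34327/0.028 = 1378155.11680
P_0 = D_1/(1+r)^1 + D_2/(1+r)^2 + TV/(1+r)^2
    = 31518.95425 + 32254.69081 + 1201487.23263 = 1265260.87768

€1265260.88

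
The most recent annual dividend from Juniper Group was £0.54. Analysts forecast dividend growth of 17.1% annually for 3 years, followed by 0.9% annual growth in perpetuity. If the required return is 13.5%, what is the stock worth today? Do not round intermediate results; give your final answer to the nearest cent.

£6.47

D_1 = 0.63234
D_2 = 0.74047
D_3 = 0.86709
Terminal value at year 3: TV = D_3×(1+g_2)/(r−g_2) = 0.87489/0.126 = 6.94361
P_0 = D_1/(1+r)^1 + D_2/(1+r)^2 + D_3/(1+r)^3 + TV/(1+r)^3
    = 0.55713 + 0.57480 + 0.59303 + 4.74895 = 6.47391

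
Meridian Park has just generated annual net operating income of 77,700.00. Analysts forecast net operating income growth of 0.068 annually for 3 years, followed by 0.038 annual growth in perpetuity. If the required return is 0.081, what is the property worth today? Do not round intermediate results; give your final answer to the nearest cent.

2036321.86

D_1 = 82983.60000
D_2 = 88626.48480
D_3 = 94653.08577
Terminal value at year 3: TV = D_3×(1+g_2)/(r−g_2) = 98249.90303/0.043 = 2284881.46571
P_0 = D_1/(1+r)^1 + D_2/(1+r)^2 + D_3/(1+r)^3 + TV/(1+r)^3
    = 76765.58742 + 75842.41199 + 74930.33858 + 1808783.52206 = 2036321.86005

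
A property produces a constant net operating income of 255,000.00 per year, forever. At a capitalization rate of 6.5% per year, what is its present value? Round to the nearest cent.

Level perpetuity: PV = C / r = 255,000.00 / 0.065 = 3,923,076.92

3923076.92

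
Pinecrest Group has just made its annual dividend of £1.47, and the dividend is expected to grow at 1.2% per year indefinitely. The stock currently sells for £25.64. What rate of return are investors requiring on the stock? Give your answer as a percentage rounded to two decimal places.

7.00%

D₁ = £1.47 × 1.012 = £1.4876
P = D₁/(r − g) ⇒ r = D₁/P + g = £1.4876/£25.64 + 0.012 = 0.058020 + 0.012 = 0.070020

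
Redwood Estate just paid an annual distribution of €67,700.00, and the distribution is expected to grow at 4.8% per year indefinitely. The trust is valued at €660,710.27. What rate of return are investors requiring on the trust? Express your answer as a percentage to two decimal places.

D₁ = €67,700.00 × 1.048 = €70,949.6000
P = D₁/(r − g) ⇒ r = D₁/P + g = €70,949.6000/€660,710.27 + 0.048 = 0.107384 + 0.048 = 0.155384

15.54%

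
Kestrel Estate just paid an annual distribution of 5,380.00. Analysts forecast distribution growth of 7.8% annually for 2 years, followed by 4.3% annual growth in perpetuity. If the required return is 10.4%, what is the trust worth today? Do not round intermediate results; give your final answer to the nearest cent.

98090.25

D_1 = 5799.64000
D_2 = 6252.01192
Terminal value at year 2: TV = D_2×(1+g_2)/(r−g_2) = 6520.84843/0.061 = 106899.15463
P_0 = D_1/(1+r)^1 + D_2/(1+r)^2 + TV/(1+r)^2
    = 5253.29710 + 5129.57815 + 87707.37719 = 98090.25244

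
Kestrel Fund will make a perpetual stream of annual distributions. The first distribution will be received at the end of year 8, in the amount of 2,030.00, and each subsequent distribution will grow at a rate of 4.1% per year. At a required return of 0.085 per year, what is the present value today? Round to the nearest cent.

Value at end of year 7: C₁ / (r − g) = 2,030.00 / (0.085 − 0.041) = 46,136.3636
Discount to today: PV = 46,136.3636 / (1 + 0.085)^7 = 46,136.3636 / 1.770142 = 26,063.65

26063.65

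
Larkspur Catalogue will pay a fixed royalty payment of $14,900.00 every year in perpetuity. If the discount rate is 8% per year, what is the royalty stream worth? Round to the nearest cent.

Level perpetuity: PV = C / r = $14,900.00 / 0.08 = $186,250.00

$186250.00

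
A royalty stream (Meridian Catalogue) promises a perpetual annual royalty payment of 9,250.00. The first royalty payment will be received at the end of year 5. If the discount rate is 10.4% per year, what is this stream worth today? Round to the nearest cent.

Value at end of year 4: C / r = 9,250.00 / 0.104 = 88,942.3077
Discount to today: PV = 88,942.3077 / (1 + 0.104)^4 = 88,942.3077 / 1.485512 = 59,873.15

59873.15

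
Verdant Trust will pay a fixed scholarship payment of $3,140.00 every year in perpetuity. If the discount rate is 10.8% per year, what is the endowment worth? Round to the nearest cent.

Level perpetuity: PV = C / r = $3,140.00 / 0.108 = $29,074.07

$29074.07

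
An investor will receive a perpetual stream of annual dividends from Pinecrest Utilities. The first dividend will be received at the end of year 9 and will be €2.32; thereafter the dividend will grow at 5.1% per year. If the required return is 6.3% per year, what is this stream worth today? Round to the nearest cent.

€118.59

Value at end of year 8: C₁ / (r − g) = €2.32 / (0.063 − 0.051) = €193.3333
Discount to today: PV = €193.3333 / (1 + 0.063)^8 = €193.3333 / 1.630295 = €118.59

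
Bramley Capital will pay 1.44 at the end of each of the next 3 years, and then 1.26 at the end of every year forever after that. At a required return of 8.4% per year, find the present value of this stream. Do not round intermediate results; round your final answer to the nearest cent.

15.46

PV of 3-year annuity: 1.44 × [1 − (1+0.084)^−3] / 0.084 = 3.68440
Perpetuity value at year 3: 1.26 / 0.084 = 15.00000
PV of perpetuity: 15.00000 / (1+0.084)^3 = 11.77615
Total PV = 3.68440 + 11.77615 = 15.46055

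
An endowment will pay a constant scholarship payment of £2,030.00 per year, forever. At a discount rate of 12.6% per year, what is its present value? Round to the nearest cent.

Level perpetuity: PV = C / r = £2,030.00 / 0.126 = £16,111.11

£16111.11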